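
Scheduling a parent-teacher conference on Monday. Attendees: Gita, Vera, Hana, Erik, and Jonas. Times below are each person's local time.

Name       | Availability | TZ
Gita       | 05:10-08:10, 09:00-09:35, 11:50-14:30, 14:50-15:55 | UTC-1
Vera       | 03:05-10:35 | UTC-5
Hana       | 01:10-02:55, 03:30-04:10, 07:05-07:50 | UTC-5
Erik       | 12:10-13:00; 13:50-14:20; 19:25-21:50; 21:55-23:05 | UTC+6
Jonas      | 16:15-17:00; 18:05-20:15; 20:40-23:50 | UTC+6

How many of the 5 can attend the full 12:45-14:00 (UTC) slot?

Gita in UTC: 06:10-09:10, 10:00-10:35, 12:50-15:30, 15:50-16:55 (add 1h to convert from UTC-1).
Vera in UTC: 08:05-15:35 (add 5h to convert from UTC-5).
Hana in UTC: 06:10-07:55, 08:30-09:10, 12:05-12:50 (add 5h to convert from UTC-5).
Erik in UTC: 06:10-07:00, 07:50-08:20, 13:25-15:50, 15:55-17:05 (subtract 6h to convert from UTC+6).
Jonas in UTC: 10:15-11:00, 12:05-14:15, 14:40-17:50 (subtract 6h to convert from UTC+6).
Vera and Jonas can make the full 12:45-14:00 slot — that's 2.

2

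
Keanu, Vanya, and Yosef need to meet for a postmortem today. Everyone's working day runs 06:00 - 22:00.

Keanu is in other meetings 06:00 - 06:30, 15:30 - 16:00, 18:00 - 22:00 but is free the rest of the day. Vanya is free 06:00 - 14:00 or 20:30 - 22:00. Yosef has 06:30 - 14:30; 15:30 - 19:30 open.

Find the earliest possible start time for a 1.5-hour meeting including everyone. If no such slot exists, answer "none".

06:30

Keanu free: 06:30-15:30, 16:00-18:00 (invert busy blocks within the working day).
Vanya free: 06:00-14:00, 20:30-22:00.
Yosef free: 06:30-14:30, 15:30-19:30.
Keanu ∩ Vanya: 06:30-14:00.
Keanu ∩ Vanya ∩ Yosef: 06:30-14:00.
Those are the intersection windows.
The first common window of at least 90 minutes is 06:30-14:00, so the earliest start is 06:30.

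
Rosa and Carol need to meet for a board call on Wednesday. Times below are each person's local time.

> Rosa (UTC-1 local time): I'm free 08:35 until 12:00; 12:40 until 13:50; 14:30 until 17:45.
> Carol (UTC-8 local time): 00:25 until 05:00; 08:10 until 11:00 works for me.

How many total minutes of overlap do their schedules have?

360

Rosa in UTC: 09:35-13:00, 13:40-14:50, 15:30-18:45 (add 1h to convert from UTC-1).
Carol in UTC: 08:25-13:00, 16:10-19:00 (add 8h to convert from UTC-8).
Rosa ∩ Carol: 09:35-13:00, 16:10-18:45.
So the common availability across everyone is 09:35-13:00, 16:10-18:45.
Summing the common windows: 205 + 155 = 360 minutes.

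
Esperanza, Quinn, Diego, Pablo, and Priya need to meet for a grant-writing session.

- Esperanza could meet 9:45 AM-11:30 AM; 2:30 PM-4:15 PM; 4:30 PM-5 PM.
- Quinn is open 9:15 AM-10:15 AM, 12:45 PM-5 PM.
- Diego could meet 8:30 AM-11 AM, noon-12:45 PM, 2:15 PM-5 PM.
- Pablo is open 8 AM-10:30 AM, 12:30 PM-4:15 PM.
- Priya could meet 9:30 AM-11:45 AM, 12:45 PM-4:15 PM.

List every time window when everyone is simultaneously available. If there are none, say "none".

09:45-10:15, 14:30-16:15

Esperanza ∩ Quinn: 09:45-10:15, 14:30-16:15, 16:30-17:00.
Esperanza ∩ Quinn ∩ Diego: 09:45-10:15, 14:30-16:15, 16:30-17:00.
Esperanza ∩ Quinn ∩ Diego ∩ Pablo: 09:45-10:15, 14:30-16:15.
Esperanza ∩ Quinn ∩ Diego ∩ Pablo ∩ Priya: 09:45-10:15, 14:30-16:15.
So the common availability across everyone is 09:45-10:15, 14:30-16:15.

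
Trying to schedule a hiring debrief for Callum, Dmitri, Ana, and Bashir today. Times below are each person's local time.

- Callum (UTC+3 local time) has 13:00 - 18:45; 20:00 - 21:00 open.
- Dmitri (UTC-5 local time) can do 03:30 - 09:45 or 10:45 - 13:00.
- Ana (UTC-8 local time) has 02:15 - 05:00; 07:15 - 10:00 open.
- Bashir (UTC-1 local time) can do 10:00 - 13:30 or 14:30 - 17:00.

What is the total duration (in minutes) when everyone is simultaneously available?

Callum in UTC: 10:00-15:45, 17:00-18:00 (subtract 3h to convert from UTC+3).
Dmitri in UTC: 08:30-14:45, 15:45-18:00 (add 5h to convert from UTC-5).
Ana in UTC: 10:15-13:00, 15:15-18:00 (add 8h to convert from UTC-8).
Bashir in UTC: 11:00-14:30, 15:30-18:00 (add 1h to convert from UTC-1).
Callum ∩ Dmitri: 10:00-14:45, 17:00-18:00.
Callum ∩ Dmitri ∩ Ana: 10:15-13:00, 17:00-18:00.
Callum ∩ Dmitri ∩ Ana ∩ Bashir: 11:00-13:00, 17:00-18:00.
So the common availability across everyone is 11:00-13:00, 17:00-18:00.
Summing the common windows: 120 + 60 = 180 minutes.

180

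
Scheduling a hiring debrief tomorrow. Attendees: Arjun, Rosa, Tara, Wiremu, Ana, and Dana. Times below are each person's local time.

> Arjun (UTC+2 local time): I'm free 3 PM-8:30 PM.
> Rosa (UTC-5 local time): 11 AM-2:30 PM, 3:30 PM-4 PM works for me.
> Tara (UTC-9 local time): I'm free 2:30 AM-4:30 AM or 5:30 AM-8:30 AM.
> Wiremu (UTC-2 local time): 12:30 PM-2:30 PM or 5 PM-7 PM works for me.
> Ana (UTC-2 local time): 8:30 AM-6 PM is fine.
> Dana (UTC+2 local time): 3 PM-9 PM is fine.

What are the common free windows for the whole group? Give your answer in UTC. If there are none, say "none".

16:00-16:30

Arjun in UTC: 13:00-18:30 (subtract 2h to convert from UTC+2).
Rosa in UTC: 16:00-19:30, 20:30-21:00 (add 5h to convert from UTC-5).
Tara in UTC: 11:30-13:30, 14:30-17:30 (add 9h to convert from UTC-9).
Wiremu in UTC: 14:30-16:30, 19:00-21:00 (add 2h to convert from UTC-2).
Ana in UTC: 10:30-20:00 (add 2h to convert from UTC-2).
Dana in UTC: 13:00-19:00 (subtract 2h to convert from UTC+2).
Arjun ∩ Rosa: 16:00-18:30.
Arjun ∩ Rosa ∩ Tara: 16:00-17:30.
Arjun ∩ Rosa ∩ Tara ∩ Wiremu: 16:00-16:30.
Arjun ∩ Rosa ∩ Tara ∩ Wiremu ∩ Ana: 16:00-16:30.
Arjun ∩ Rosa ∩ Tara ∩ Wiremu ∩ Ana ∩ Dana: 16:00-16:30.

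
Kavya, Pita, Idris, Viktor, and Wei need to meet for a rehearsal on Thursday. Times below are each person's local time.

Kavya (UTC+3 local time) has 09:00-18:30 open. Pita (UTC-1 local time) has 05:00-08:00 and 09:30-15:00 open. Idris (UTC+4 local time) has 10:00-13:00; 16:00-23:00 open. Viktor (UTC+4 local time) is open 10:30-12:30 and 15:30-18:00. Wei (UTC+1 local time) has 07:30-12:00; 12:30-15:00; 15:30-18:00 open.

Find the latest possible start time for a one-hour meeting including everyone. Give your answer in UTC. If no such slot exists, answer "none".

13:00

Kavya in UTC: 06:00-15:30 (subtract 3h to convert from UTC+3).
Pita in UTC: 06:00-09:00, 10:30-16:00 (add 1h to convert from UTC-1).
Idris in UTC: 06:00-09:00, 12:00-19:00 (subtract 4h to convert from UTC+4).
Viktor in UTC: 06:30-08:30, 11:30-14:00 (subtract 4h to convert from UTC+4).
Wei in UTC: 06:30-11:00, 11:30-14:00, 14:30-17:00 (subtract 1h to convert from UTC+1).
Kavya ∩ Pita: 06:00-09:00, 10:30-15:30.
Kavya ∩ Pita ∩ Idris: 06:00-09:00, 12:00-15:30.
Kavya ∩ Pita ∩ Idris ∩ Viktor: 06:30-08:30, 12:00-14:00.
Kavya ∩ Pita ∩ Idris ∩ Viktor ∩ Wei: 06:30-08:30, 12:00-14:00.
The last common window of at least 60 minutes is 12:00-14:00; a 60-minute meeting can start as late as 13:00 and still end by 14:00.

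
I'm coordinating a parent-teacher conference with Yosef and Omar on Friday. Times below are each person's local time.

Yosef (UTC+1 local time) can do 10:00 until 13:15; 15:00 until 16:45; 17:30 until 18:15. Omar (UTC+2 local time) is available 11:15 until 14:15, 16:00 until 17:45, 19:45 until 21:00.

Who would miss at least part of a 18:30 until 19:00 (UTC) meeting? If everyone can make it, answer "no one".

Yosef

Yosef in UTC: 09:00-12:15, 14:00-15:45, 16:30-17:15 (subtract 1h to convert from UTC+1).
Omar in UTC: 09:15-12:15, 14:00-15:45, 17:45-19:00 (subtract 2h to convert from UTC+2).
Yosef: not fully free for 18:30-19:00. Omar: free for 18:30-19:00.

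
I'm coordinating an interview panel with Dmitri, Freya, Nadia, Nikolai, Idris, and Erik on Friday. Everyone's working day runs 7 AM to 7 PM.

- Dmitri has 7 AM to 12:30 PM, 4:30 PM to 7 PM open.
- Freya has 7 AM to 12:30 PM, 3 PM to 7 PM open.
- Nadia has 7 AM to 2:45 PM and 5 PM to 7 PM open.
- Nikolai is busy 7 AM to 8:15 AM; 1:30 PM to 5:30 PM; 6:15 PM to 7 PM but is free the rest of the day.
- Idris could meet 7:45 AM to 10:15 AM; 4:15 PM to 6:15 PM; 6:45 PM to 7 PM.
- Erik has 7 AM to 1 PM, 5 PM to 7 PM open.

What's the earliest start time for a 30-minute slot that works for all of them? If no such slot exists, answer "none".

08:15

Dmitri free: 07:00-12:30, 16:30-19:00.
Freya free: 07:00-12:30, 15:00-19:00.
Nadia free: 07:00-14:45, 17:00-19:00.
Nikolai free: 08:15-13:30, 17:30-18:15 (invert busy blocks within the working day).
Idris free: 07:45-10:15, 16:15-18:15, 18:45-19:00.
Erik free: 07:00-13:00, 17:00-19:00.
Dmitri ∩ Freya: 07:00-12:30, 16:30-19:00.
Dmitri ∩ Freya ∩ Nadia: 07:00-12:30, 17:00-19:00.
Dmitri ∩ Freya ∩ Nadia ∩ Nikolai: 08:15-12:30, 17:30-18:15.
Dmitri ∩ Freya ∩ Nadia ∩ Nikolai ∩ Idris: 08:15-10:15, 17:30-18:15.
Dmitri ∩ Freya ∩ Nadia ∩ Nikolai ∩ Idris ∩ Erik: 08:15-10:15, 17:30-18:15.
The first common window of at least 30 minutes is 08:15-10:15, so the earliest start is 08:15.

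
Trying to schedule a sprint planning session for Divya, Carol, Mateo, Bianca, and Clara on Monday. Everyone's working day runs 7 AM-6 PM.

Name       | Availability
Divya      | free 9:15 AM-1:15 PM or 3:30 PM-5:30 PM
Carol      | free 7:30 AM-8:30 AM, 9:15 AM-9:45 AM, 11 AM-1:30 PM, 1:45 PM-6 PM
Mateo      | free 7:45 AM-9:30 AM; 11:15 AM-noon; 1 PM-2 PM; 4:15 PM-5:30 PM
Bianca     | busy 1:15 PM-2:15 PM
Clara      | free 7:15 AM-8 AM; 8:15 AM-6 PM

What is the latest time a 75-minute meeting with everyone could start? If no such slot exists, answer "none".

Divya free: 09:15-13:15, 15:30-17:30.
Carol free: 07:30-08:30, 09:15-09:45, 11:00-13:30, 13:45-18:00.
Mateo free: 07:45-09:30, 11:15-12:00, 13:00-14:00, 16:15-17:30.
Bianca free: 07:00-13:15, 14:15-18:00 (invert busy blocks within the working day).
Clara free: 07:15-08:00, 08:15-18:00.
Divya ∩ Carol: 09:15-09:45, 11:00-13:15, 15:30-17:30.
Divya ∩ Carol ∩ Mateo: 09:15-09:30, 11:15-12:00, 13:00-13:15, 16:15-17:30.
Divya ∩ Carol ∩ Mateo ∩ Bianca: 09:15-09:30, 11:15-12:00, 13:00-13:15, 16:15-17:30.
Divya ∩ Carol ∩ Mateo ∩ Bianca ∩ Clara: 09:15-09:30, 11:15-12:00, 13:00-13:15, 16:15-17:30.
Those are the intersection windows.
The last common window of at least 75 minutes is 16:15-17:30; a 75-minute meeting can start as late as 16:15 and still end by 17:30.

16:15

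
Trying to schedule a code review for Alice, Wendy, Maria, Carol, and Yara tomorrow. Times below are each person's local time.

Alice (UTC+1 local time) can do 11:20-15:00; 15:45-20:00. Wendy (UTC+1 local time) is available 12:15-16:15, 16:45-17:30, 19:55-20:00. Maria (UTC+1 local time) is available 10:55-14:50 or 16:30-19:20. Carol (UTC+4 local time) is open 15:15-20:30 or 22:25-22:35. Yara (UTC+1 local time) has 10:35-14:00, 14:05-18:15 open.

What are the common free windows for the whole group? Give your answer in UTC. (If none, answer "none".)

Alice in UTC: 10:20-14:00, 14:45-19:00 (subtract 1h to convert from UTC+1).
Wendy in UTC: 11:15-15:15, 15:45-16:30, 18:55-19:00 (subtract 1h to convert from UTC+1).
Maria in UTC: 09:55-13:50, 15:30-18:20 (subtract 1h to convert from UTC+1).
Carol in UTC: 11:15-16:30, 18:25-18:35 (subtract 4h to convert from UTC+4).
Yara in UTC: 09:35-13:00, 13:05-17:15 (subtract 1h to convert from UTC+1).
Alice ∩ Wendy: 11:15-14:00, 14:45-15:15, 15:45-16:30, 18:55-19:00.
Alice ∩ Wendy ∩ Maria: 11:15-13:50, 15:45-16:30.
Alice ∩ Wendy ∩ Maria ∩ Carol: 11:15-13:50, 15:45-16:30.
Alice ∩ Wendy ∩ Maria ∩ Carol ∩ Yara: 11:15-13:00, 13:05-13:50, 15:45-16:30.

11:15-13:00, 13:05-13:50, 15:45-16:30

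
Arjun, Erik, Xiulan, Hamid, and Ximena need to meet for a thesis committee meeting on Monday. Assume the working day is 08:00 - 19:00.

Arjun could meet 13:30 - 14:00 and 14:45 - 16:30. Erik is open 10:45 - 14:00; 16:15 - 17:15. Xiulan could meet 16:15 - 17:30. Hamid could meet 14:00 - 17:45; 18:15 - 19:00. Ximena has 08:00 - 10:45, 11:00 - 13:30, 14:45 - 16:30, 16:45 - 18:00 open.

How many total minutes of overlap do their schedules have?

15

Arjun ∩ Erik: 13:30-14:00, 16:15-16:30.
Arjun ∩ Erik ∩ Xiulan: 16:15-16:30.
Arjun ∩ Erik ∩ Xiulan ∩ Hamid: 16:15-16:30.
Arjun ∩ Erik ∩ Xiulan ∩ Hamid ∩ Ximena: 16:15-16:30.
That's a single block of 15 minutes.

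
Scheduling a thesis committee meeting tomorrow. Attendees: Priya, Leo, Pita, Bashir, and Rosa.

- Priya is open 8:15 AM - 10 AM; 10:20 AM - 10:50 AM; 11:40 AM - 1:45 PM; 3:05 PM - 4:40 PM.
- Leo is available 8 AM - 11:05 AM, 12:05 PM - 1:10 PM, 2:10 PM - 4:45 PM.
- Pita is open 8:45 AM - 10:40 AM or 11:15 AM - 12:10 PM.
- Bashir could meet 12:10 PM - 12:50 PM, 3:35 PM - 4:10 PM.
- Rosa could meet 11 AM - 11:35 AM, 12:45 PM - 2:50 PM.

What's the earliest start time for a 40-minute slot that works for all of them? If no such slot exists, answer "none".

none

Priya ∩ Leo: 08:15-10:00, 10:20-10:50, 12:05-13:10, 15:05-16:40.
Priya ∩ Leo ∩ Pita: 08:45-10:00, 10:20-10:40, 12:05-12:10.
Priya ∩ Leo ∩ Pita ∩ Bashir: ∅.
Priya ∩ Leo ∩ Pita ∩ Bashir ∩ Rosa: ∅.
There is no time when everyone is free.
No common window is at least 40 minutes long.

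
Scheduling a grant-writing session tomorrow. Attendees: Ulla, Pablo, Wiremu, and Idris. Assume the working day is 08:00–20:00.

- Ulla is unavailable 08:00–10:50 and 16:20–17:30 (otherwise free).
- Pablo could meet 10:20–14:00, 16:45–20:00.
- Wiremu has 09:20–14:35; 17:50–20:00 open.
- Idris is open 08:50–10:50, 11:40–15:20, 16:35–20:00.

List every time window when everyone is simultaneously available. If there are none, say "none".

11:40-14:00, 17:50-20:00

Ulla free: 10:50-16:20, 17:30-20:00 (invert busy blocks within the working day).
Pablo free: 10:20-14:00, 16:45-20:00.
Wiremu free: 09:20-14:35, 17:50-20:00.
Idris free: 08:50-10:50, 11:40-15:20, 16:35-20:00.
Ulla ∩ Pablo: 10:50-14:00, 17:30-20:00.
Ulla ∩ Pablo ∩ Wiremu: 10:50-14:00, 17:50-20:00.
Ulla ∩ Pablo ∩ Wiremu ∩ Idris: 11:40-14:00, 17:50-20:00.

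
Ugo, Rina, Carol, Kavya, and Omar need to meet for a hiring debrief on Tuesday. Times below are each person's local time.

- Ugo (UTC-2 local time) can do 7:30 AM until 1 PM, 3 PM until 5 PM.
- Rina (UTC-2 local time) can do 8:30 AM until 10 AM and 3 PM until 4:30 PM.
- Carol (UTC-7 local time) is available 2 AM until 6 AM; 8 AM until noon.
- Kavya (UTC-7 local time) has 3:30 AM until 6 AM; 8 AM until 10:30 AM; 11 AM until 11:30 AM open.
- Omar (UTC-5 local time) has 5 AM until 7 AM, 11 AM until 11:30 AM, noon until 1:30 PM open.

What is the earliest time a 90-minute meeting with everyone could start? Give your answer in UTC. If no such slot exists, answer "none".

10:30

Ugo in UTC: 09:30-15:00, 17:00-19:00 (add 2h to convert from UTC-2).
Rina in UTC: 10:30-12:00, 17:00-18:30 (add 2h to convert from UTC-2).
Carol in UTC: 09:00-13:00, 15:00-19:00 (add 7h to convert from UTC-7).
Kavya in UTC: 10:30-13:00, 15:00-17:30, 18:00-18:30 (add 7h to convert from UTC-7).
Omar in UTC: 10:00-12:00, 16:00-16:30, 17:00-18:30 (add 5h to convert from UTC-5).
Ugo ∩ Rina: 10:30-12:00, 17:00-18:30.
Ugo ∩ Rina ∩ Carol: 10:30-12:00, 17:00-18:30.
Ugo ∩ Rina ∩ Carol ∩ Kavya: 10:30-12:00, 17:00-17:30, 18:00-18:30.
Ugo ∩ Rina ∩ Carol ∩ Kavya ∩ Omar: 10:30-12:00, 17:00-17:30, 18:00-18:30.
Those are the intersection windows.
The first common window of at least 90 minutes is 10:30-12:00, so the earliest start is 10:30.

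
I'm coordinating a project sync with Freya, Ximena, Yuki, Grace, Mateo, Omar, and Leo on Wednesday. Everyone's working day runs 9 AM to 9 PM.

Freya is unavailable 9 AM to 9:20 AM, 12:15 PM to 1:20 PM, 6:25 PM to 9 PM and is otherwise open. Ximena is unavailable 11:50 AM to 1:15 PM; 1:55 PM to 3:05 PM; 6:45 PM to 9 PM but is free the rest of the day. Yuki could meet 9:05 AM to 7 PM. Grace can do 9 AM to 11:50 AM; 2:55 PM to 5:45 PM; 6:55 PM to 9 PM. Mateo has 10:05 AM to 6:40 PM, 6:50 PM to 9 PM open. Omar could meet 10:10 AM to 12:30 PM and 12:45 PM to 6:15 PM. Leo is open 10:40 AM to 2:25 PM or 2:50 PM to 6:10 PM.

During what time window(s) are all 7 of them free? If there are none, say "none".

10:40-11:50, 15:05-17:45

Freya free: 09:20-12:15, 13:20-18:25 (invert busy blocks within the working day).
Ximena free: 09:00-11:50, 13:15-13:55, 15:05-18:45 (invert busy blocks within the working day).
Yuki free: 09:05-19:00.
Grace free: 09:00-11:50, 14:55-17:45, 18:55-21:00.
Mateo free: 10:05-18:40, 18:50-21:00.
Omar free: 10:10-12:30, 12:45-18:15.
Leo free: 10:40-14:25, 14:50-18:10.
Freya ∩ Ximena: 09:20-11:50, 13:20-13:55, 15:05-18:25.
Freya ∩ Ximena ∩ Yuki: 09:20-11:50, 13:20-13:55, 15:05-18:25.
Freya ∩ Ximena ∩ Yuki ∩ Grace: 09:20-11:50, 15:05-17:45.
Freya ∩ Ximena ∩ Yuki ∩ Grace ∩ Mateo: 10:05-11:50, 15:05-17:45.
Freya ∩ Ximena ∩ Yuki ∩ Grace ∩ Mateo ∩ Omar: 10:10-11:50, 15:05-17:45.
Freya ∩ Ximena ∩ Yuki ∩ Grace ∩ Mateo ∩ Omar ∩ Leo: 10:40-11:50, 15:05-17:45.
Those are the intersection windows.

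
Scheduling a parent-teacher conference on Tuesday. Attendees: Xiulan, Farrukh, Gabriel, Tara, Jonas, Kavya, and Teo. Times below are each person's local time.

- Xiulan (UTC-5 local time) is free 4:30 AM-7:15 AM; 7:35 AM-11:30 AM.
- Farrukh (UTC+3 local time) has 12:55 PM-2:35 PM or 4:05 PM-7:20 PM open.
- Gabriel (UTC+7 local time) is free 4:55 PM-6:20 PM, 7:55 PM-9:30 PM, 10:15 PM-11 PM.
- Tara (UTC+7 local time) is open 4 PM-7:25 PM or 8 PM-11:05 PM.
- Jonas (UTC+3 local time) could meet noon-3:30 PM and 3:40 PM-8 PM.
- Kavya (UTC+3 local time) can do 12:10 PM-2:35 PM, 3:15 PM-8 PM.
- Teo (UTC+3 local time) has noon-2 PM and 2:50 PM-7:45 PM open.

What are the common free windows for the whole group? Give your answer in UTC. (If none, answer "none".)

09:55-11:00, 13:05-14:30, 15:15-16:00

Xiulan in UTC: 09:30-12:15, 12:35-16:30 (add 5h to convert from UTC-5).
Farrukh in UTC: 09:55-11:35, 13:05-16:20 (subtract 3h to convert from UTC+3).
Gabriel in UTC: 09:55-11:20, 12:55-14:30, 15:15-16:00 (subtract 7h to convert from UTC+7).
Tara in UTC: 09:00-12:25, 13:00-16:05 (subtract 7h to convert from UTC+7).
Jonas in UTC: 09:00-12:30, 12:40-17:00 (subtract 3h to convert from UTC+3).
Kavya in UTC: 09:10-11:35, 12:15-17:00 (subtract 3h to convert from UTC+3).
Teo in UTC: 09:00-11:00, 11:50-16:45 (subtract 3h to convert from UTC+3).
Xiulan ∩ Farrukh: 09:55-11:35, 13:05-16:20.
Xiulan ∩ Farrukh ∩ Gabriel: 09:55-11:20, 13:05-14:30, 15:15-16:00.
Xiulan ∩ Farrukh ∩ Gabriel ∩ Tara: 09:55-11:20, 13:05-14:30, 15:15-16:00.
Xiulan ∩ Farrukh ∩ Gabriel ∩ Tara ∩ Jonas: 09:55-11:20, 13:05-14:30, 15:15-16:00.
Xiulan ∩ Farrukh ∩ Gabriel ∩ Tara ∩ Jonas ∩ Kavya: 09:55-11:20, 13:05-14:30, 15:15-16:00.
Xiulan ∩ Farrukh ∩ Gabriel ∩ Tara ∩ Jonas ∩ Kavya ∩ Teo: 09:55-11:00, 13:05-14:30, 15:15-16:00.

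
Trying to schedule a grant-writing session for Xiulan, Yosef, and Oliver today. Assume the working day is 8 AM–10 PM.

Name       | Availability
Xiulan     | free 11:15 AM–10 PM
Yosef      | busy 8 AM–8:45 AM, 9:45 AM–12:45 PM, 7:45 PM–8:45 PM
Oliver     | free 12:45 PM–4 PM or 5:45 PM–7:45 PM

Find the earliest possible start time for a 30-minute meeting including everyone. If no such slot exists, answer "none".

12:45

Xiulan free: 11:15-22:00.
Yosef free: 08:45-09:45, 12:45-19:45, 20:45-22:00 (invert busy blocks within the working day).
Oliver free: 12:45-16:00, 17:45-19:45.
Xiulan ∩ Yosef: 12:45-19:45, 20:45-22:00.
Xiulan ∩ Yosef ∩ Oliver: 12:45-16:00, 17:45-19:45.
The first common window of at least 30 minutes is 12:45-16:00, so the earliest start is 12:45.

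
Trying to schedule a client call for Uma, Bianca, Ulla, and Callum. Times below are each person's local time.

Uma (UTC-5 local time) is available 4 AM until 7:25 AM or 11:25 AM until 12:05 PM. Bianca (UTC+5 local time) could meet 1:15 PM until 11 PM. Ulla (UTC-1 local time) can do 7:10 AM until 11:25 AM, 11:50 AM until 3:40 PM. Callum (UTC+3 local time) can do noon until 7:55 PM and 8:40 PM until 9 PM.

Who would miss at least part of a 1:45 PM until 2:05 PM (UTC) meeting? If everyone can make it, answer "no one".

Uma

Uma in UTC: 09:00-12:25, 16:25-17:05 (add 5h to convert from UTC-5).
Bianca in UTC: 08:15-18:00 (subtract 5h to convert from UTC+5).
Ulla in UTC: 08:10-12:25, 12:50-16:40 (add 1h to convert from UTC-1).
Callum in UTC: 09:00-16:55, 17:40-18:00 (subtract 3h to convert from UTC+3).
Uma: not fully free for 13:45-14:05. Bianca: free for 13:45-14:05. Ulla: free for 13:45-14:05. Callum: free for 13:45-14:05.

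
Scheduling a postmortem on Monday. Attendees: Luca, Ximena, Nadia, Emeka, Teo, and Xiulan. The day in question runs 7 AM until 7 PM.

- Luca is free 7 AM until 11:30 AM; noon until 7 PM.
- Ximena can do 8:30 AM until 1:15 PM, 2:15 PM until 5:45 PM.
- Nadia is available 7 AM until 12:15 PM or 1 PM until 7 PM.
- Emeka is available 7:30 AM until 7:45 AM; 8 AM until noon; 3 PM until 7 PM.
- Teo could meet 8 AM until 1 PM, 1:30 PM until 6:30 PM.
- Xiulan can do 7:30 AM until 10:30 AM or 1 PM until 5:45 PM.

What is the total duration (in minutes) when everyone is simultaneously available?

285

Luca ∩ Ximena: 08:30-11:30, 12:00-13:15, 14:15-17:45.
Luca ∩ Ximena ∩ Nadia: 08:30-11:30, 12:00-12:15, 13:00-13:15, 14:15-17:45.
Luca ∩ Ximena ∩ Nadia ∩ Emeka: 08:30-11:30, 15:00-17:45.
Luca ∩ Ximena ∩ Nadia ∩ Emeka ∩ Teo: 08:30-11:30, 15:00-17:45.
Luca ∩ Ximena ∩ Nadia ∩ Emeka ∩ Teo ∩ Xiulan: 08:30-10:30, 15:00-17:45.
So the common availability across everyone is 08:30-10:30, 15:00-17:45.
Summing the common windows: 120 + 165 = 285 minutes.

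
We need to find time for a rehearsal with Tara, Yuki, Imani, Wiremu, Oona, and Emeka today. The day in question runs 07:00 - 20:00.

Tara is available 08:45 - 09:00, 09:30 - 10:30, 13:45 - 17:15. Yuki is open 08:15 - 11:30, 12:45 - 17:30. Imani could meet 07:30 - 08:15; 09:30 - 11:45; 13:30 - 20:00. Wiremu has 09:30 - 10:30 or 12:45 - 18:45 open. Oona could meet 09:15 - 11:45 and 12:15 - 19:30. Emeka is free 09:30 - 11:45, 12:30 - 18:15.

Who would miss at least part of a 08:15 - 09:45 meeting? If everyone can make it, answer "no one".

Tara: not fully free for 08:15-09:45. Yuki: free for 08:15-09:45. Imani: not fully free for 08:15-09:45. Wiremu: not fully free for 08:15-09:45. Oona: not fully free for 08:15-09:45. Emeka: not fully free for 08:15-09:45.

Emeka, Imani, Oona, Tara, Wiremu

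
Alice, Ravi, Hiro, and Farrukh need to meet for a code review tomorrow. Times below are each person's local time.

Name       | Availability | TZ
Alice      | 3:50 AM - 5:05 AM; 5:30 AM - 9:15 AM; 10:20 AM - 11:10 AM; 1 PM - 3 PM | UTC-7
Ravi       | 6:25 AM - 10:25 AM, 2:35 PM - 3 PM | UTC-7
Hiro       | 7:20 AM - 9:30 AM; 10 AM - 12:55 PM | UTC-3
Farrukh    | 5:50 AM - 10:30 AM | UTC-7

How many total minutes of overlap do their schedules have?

150

Alice in UTC: 10:50-12:05, 12:30-16:15, 17:20-18:10, 20:00-22:00 (add 7h to convert from UTC-7).
Ravi in UTC: 13:25-17:25, 21:35-22:00 (add 7h to convert from UTC-7).
Hiro in UTC: 10:20-12:30, 13:00-15:55 (add 3h to convert from UTC-3).
Farrukh in UTC: 12:50-17:30 (add 7h to convert from UTC-7).
Alice ∩ Ravi: 13:25-16:15, 17:20-17:25, 21:35-22:00.
Alice ∩ Ravi ∩ Hiro: 13:25-15:55.
Alice ∩ Ravi ∩ Hiro ∩ Farrukh: 13:25-15:55.
Those are the intersection windows.
That's a single block of 150 minutes.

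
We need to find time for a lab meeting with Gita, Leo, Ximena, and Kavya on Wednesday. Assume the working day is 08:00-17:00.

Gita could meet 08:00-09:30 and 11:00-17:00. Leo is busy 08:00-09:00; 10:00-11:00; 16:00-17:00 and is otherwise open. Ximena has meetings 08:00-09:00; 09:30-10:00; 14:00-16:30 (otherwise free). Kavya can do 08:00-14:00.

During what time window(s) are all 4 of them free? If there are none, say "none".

09:00-09:30, 11:00-14:00

Gita free: 08:00-09:30, 11:00-17:00.
Leo free: 09:00-10:00, 11:00-16:00 (invert busy blocks within the working day).
Ximena free: 09:00-09:30, 10:00-14:00, 16:30-17:00 (invert busy blocks within the working day).
Kavya free: 08:00-14:00.
Gita ∩ Leo: 09:00-09:30, 11:00-16:00.
Gita ∩ Leo ∩ Ximena: 09:00-09:30, 11:00-14:00.
Gita ∩ Leo ∩ Ximena ∩ Kavya: 09:00-09:30, 11:00-14:00.
Those are the intersection windows.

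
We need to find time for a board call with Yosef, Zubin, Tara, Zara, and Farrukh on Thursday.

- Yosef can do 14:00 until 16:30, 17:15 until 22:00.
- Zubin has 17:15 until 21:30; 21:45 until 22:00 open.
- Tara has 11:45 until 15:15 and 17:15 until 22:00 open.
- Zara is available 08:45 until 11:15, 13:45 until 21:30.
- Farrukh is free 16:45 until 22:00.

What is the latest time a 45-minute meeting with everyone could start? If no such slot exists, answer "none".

20:45

Yosef ∩ Zubin: 17:15-21:30, 21:45-22:00.
Yosef ∩ Zubin ∩ Tara: 17:15-21:30, 21:45-22:00.
Yosef ∩ Zubin ∩ Tara ∩ Zara: 17:15-21:30.
Yosef ∩ Zubin ∩ Tara ∩ Zara ∩ Farrukh: 17:15-21:30.
Those are the intersection windows.
The last common window of at least 45 minutes is 17:15-21:30; a 45-minute meeting can start as late as 20:45 and still end by 21:30.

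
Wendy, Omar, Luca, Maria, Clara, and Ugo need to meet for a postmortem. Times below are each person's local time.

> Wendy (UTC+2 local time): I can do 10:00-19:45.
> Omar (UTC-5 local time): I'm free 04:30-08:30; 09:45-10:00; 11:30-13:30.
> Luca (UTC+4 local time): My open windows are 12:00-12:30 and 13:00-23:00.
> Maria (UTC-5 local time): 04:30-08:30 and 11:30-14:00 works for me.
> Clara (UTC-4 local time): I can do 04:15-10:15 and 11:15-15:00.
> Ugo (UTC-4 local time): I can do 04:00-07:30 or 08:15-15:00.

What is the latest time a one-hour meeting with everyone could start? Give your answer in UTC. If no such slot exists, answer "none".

16:45

Wendy in UTC: 08:00-17:45 (subtract 2h to convert from UTC+2).
Omar in UTC: 09:30-13:30, 14:45-15:00, 16:30-18:30 (add 5h to convert from UTC-5).
Luca in UTC: 08:00-08:30, 09:00-19:00 (subtract 4h to convert from UTC+4).
Maria in UTC: 09:30-13:30, 16:30-19:00 (add 5h to convert from UTC-5).
Clara in UTC: 08:15-14:15, 15:15-19:00 (add 4h to convert from UTC-4).
Ugo in UTC: 08:00-11:30, 12:15-19:00 (add 4h to convert from UTC-4).
Wendy ∩ Omar: 09:30-13:30, 14:45-15:00, 16:30-17:45.
Wendy ∩ Omar ∩ Luca: 09:30-13:30, 14:45-15:00, 16:30-17:45.
Wendy ∩ Omar ∩ Luca ∩ Maria: 09:30-13:30, 16:30-17:45.
Wendy ∩ Omar ∩ Luca ∩ Maria ∩ Clara: 09:30-13:30, 16:30-17:45.
Wendy ∩ Omar ∩ Luca ∩ Maria ∩ Clara ∩ Ugo: 09:30-11:30, 12:15-13:30, 16:30-17:45.
The last common window of at least 60 minutes is 16:30-17:45; a 60-minute meeting can start as late as 16:45 and still end by 17:45.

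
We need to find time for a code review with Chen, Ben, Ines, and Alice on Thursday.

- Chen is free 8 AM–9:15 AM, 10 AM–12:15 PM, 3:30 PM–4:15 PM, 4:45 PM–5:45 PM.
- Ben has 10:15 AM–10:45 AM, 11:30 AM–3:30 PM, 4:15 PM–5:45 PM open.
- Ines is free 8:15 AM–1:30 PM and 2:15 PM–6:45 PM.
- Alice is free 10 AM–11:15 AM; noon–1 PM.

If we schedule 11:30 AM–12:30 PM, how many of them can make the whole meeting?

2

Ben and Ines can make the full 11:30-12:30 slot — that's 2.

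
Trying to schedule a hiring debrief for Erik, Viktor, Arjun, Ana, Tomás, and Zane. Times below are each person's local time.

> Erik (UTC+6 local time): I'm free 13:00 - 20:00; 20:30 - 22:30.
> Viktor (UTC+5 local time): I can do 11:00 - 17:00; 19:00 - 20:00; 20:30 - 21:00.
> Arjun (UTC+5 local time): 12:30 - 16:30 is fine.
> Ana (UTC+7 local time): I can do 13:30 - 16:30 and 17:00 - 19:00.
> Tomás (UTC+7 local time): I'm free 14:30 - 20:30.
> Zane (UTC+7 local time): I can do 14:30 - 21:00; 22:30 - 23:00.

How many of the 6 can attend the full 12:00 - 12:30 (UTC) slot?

Erik in UTC: 07:00-14:00, 14:30-16:30 (subtract 6h to convert from UTC+6).
Viktor in UTC: 06:00-12:00, 14:00-15:00, 15:30-16:00 (subtract 5h to convert from UTC+5).
Arjun in UTC: 07:30-11:30 (subtract 5h to convert from UTC+5).
Ana in UTC: 06:30-09:30, 10:00-12:00 (subtract 7h to convert from UTC+7).
Tomás in UTC: 07:30-13:30 (subtract 7h to convert from UTC+7).
Zane in UTC: 07:30-14:00, 15:30-16:00 (subtract 7h to convert from UTC+7).
Erik, Tomás, and Zane can make the full 12:00-12:30 slot — that's 3.

3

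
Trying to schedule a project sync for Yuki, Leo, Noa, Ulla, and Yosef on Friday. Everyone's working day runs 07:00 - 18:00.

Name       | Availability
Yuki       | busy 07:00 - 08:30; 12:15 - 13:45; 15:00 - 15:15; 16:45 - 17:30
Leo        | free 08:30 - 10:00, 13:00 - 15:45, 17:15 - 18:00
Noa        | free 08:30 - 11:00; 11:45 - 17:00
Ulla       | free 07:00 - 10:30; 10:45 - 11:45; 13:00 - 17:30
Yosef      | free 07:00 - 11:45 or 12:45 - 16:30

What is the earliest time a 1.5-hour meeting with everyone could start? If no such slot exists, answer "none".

Yuki free: 08:30-12:15, 13:45-15:00, 15:15-16:45, 17:30-18:00 (invert busy blocks within the working day).
Leo free: 08:30-10:00, 13:00-15:45, 17:15-18:00.
Noa free: 08:30-11:00, 11:45-17:00.
Ulla free: 07:00-10:30, 10:45-11:45, 13:00-17:30.
Yosef free: 07:00-11:45, 12:45-16:30.
Yuki ∩ Leo: 08:30-10:00, 13:45-15:00, 15:15-15:45, 17:30-18:00.
Yuki ∩ Leo ∩ Noa: 08:30-10:00, 13:45-15:00, 15:15-15:45.
Yuki ∩ Leo ∩ Noa ∩ Ulla: 08:30-10:00, 13:45-15:00, 15:15-15:45.
Yuki ∩ Leo ∩ Noa ∩ Ulla ∩ Yosef: 08:30-10:00, 13:45-15:00, 15:15-15:45.
So the common availability across everyone is 08:30-10:00, 13:45-15:00, 15:15-15:45.
The first common window of at least 90 minutes is 08:30-10:00, so the earliest start is 08:30.

08:30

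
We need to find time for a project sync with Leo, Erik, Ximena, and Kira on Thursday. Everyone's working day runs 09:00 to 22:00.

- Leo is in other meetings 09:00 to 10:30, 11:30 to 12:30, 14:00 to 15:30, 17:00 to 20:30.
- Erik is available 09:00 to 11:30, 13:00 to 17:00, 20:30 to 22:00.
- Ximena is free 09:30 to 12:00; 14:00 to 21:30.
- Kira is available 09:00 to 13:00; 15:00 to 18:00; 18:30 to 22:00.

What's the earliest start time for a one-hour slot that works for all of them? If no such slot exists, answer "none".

10:30

Leo free: 10:30-11:30, 12:30-14:00, 15:30-17:00, 20:30-22:00 (invert busy blocks within the working day).
Erik free: 09:00-11:30, 13:00-17:00, 20:30-22:00.
Ximena free: 09:30-12:00, 14:00-21:30.
Kira free: 09:00-13:00, 15:00-18:00, 18:30-22:00.
Leo ∩ Erik: 10:30-11:30, 13:00-14:00, 15:30-17:00, 20:30-22:00.
Leo ∩ Erik ∩ Ximena: 10:30-11:30, 15:30-17:00, 20:30-21:30.
Leo ∩ Erik ∩ Ximena ∩ Kira: 10:30-11:30, 15:30-17:00, 20:30-21:30.
So the common availability across everyone is 10:30-11:30, 15:30-17:00, 20:30-21:30.
The first common window of at least 60 minutes is 10:30-11:30, so the earliest start is 10:30.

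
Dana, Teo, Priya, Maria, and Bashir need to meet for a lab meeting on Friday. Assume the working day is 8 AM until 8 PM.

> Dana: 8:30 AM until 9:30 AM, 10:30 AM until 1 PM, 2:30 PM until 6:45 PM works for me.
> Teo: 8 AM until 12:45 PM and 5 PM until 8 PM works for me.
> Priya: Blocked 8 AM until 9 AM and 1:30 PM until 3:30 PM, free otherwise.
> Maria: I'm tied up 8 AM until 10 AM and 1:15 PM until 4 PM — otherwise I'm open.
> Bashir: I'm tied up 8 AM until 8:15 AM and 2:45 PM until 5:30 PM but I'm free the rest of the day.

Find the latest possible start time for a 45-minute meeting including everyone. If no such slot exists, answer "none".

18:00

Dana free: 08:30-09:30, 10:30-13:00, 14:30-18:45.
Teo free: 08:00-12:45, 17:00-20:00.
Priya free: 09:00-13:30, 15:30-20:00 (invert busy blocks within the working day).
Maria free: 10:00-13:15, 16:00-20:00 (invert busy blocks within the working day).
Bashir free: 08:15-14:45, 17:30-20:00 (invert busy blocks within the working day).
Dana ∩ Teo: 08:30-09:30, 10:30-12:45, 17:00-18:45.
Dana ∩ Teo ∩ Priya: 09:00-09:30, 10:30-12:45, 17:00-18:45.
Dana ∩ Teo ∩ Priya ∩ Maria: 10:30-12:45, 17:00-18:45.
Dana ∩ Teo ∩ Priya ∩ Maria ∩ Bashir: 10:30-12:45, 17:30-18:45.
So the common availability across everyone is 10:30-12:45, 17:30-18:45.
The last common window of at least 45 minutes is 17:30-18:45; a 45-minute meeting can start as late as 18:00 and still end by 18:45.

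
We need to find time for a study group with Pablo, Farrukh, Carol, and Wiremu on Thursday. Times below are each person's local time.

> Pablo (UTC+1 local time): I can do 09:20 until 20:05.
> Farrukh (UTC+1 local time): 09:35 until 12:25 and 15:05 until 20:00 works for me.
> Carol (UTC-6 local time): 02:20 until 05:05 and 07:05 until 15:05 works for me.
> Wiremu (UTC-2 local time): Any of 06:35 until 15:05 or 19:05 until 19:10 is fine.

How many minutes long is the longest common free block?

180

Pablo in UTC: 08:20-19:05 (subtract 1h to convert from UTC+1).
Farrukh in UTC: 08:35-11:25, 14:05-19:00 (subtract 1h to convert from UTC+1).
Carol in UTC: 08:20-11:05, 13:05-21:05 (add 6h to convert from UTC-6).
Wiremu in UTC: 08:35-17:05, 21:05-21:10 (add 2h to convert from UTC-2).
Pablo ∩ Farrukh: 08:35-11:25, 14:05-19:00.
Pablo ∩ Farrukh ∩ Carol: 08:35-11:05, 14:05-19:00.
Pablo ∩ Farrukh ∩ Carol ∩ Wiremu: 08:35-11:05, 14:05-17:05.
The longest is 14:05-17:05 at 180 minutes.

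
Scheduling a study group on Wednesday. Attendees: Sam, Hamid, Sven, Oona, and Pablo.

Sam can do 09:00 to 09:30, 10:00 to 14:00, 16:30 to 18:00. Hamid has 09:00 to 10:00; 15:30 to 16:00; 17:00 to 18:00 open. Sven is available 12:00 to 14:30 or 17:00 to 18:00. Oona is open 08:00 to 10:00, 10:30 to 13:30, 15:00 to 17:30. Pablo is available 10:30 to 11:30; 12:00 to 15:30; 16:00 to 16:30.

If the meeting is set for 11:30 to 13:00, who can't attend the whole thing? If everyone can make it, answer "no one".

Hamid, Pablo, Sven

Sam: free for 11:30-13:00. Hamid: not fully free for 11:30-13:00. Sven: not fully free for 11:30-13:00. Oona: free for 11:30-13:00. Pablo: not fully free for 11:30-13:00.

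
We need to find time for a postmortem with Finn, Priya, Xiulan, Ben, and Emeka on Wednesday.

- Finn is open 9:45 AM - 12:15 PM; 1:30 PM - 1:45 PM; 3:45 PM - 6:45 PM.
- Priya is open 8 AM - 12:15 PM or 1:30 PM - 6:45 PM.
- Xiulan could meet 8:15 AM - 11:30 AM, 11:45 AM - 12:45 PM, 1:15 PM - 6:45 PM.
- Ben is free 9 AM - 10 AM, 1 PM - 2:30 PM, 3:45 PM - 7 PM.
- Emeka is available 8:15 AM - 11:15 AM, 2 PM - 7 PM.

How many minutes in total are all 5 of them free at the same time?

Finn ∩ Priya: 09:45-12:15, 13:30-13:45, 15:45-18:45.
Finn ∩ Priya ∩ Xiulan: 09:45-11:30, 11:45-12:15, 13:30-13:45, 15:45-18:45.
Finn ∩ Priya ∩ Xiulan ∩ Ben: 09:45-10:00, 13:30-13:45, 15:45-18:45.
Finn ∩ Priya ∩ Xiulan ∩ Ben ∩ Emeka: 09:45-10:00, 15:45-18:45.
So the common availability across everyone is 09:45-10:00, 15:45-18:45.
Summing the common windows: 15 + 180 = 195 minutes.

195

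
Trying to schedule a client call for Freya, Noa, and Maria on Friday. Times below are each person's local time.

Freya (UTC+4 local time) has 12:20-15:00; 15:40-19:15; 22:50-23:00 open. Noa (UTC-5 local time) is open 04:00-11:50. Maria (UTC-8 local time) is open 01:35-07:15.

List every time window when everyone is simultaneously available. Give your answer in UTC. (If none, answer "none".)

Freya in UTC: 08:20-11:00, 11:40-15:15, 18:50-19:00 (subtract 4h to convert from UTC+4).
Noa in UTC: 09:00-16:50 (add 5h to convert from UTC-5).
Maria in UTC: 09:35-15:15 (add 8h to convert from UTC-8).
Freya ∩ Noa: 09:00-11:00, 11:40-15:15.
Freya ∩ Noa ∩ Maria: 09:35-11:00, 11:40-15:15.
Those are the intersection windows.

09:35-11:00, 11:40-15:15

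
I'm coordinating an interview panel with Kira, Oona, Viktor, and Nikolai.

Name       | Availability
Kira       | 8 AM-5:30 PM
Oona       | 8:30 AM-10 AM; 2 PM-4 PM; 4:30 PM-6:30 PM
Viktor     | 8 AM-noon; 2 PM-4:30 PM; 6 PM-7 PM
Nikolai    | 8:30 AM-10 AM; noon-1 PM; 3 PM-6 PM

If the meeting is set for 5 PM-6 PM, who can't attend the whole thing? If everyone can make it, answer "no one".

Kira, Viktor

Kira: not fully free for 17:00-18:00. Oona: free for 17:00-18:00. Viktor: not fully free for 17:00-18:00. Nikolai: free for 17:00-18:00.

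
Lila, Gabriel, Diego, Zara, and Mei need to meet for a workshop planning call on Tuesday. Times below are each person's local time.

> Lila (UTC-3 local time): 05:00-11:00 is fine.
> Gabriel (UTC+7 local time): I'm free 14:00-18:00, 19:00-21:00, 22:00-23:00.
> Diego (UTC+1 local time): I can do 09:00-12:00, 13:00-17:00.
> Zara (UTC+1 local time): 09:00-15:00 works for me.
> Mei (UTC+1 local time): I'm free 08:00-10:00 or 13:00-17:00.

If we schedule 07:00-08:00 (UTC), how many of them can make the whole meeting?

2

Lila in UTC: 08:00-14:00 (add 3h to convert from UTC-3).
Gabriel in UTC: 07:00-11:00, 12:00-14:00, 15:00-16:00 (subtract 7h to convert from UTC+7).
Diego in UTC: 08:00-11:00, 12:00-16:00 (subtract 1h to convert from UTC+1).
Zara in UTC: 08:00-14:00 (subtract 1h to convert from UTC+1).
Mei in UTC: 07:00-09:00, 12:00-16:00 (subtract 1h to convert from UTC+1).
Gabriel and Mei can make the full 07:00-08:00 slot — that's 2.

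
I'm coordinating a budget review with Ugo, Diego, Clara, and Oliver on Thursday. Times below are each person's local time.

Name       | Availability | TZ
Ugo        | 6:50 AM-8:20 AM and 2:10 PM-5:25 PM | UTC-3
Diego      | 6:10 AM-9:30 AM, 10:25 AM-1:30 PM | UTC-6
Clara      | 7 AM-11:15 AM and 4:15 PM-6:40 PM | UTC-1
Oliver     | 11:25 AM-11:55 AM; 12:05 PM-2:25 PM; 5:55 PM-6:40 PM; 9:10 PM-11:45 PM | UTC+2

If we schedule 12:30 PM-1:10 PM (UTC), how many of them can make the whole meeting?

Ugo in UTC: 09:50-11:20, 17:10-20:25 (add 3h to convert from UTC-3).
Diego in UTC: 12:10-15:30, 16:25-19:30 (add 6h to convert from UTC-6).
Clara in UTC: 08:00-12:15, 17:15-19:40 (add 1h to convert from UTC-1).
Oliver in UTC: 09:25-09:55, 10:05-12:25, 15:55-16:40, 19:10-21:45 (subtract 2h to convert from UTC+2).
Diego can make the full 12:30-13:10 slot — that's 1.

1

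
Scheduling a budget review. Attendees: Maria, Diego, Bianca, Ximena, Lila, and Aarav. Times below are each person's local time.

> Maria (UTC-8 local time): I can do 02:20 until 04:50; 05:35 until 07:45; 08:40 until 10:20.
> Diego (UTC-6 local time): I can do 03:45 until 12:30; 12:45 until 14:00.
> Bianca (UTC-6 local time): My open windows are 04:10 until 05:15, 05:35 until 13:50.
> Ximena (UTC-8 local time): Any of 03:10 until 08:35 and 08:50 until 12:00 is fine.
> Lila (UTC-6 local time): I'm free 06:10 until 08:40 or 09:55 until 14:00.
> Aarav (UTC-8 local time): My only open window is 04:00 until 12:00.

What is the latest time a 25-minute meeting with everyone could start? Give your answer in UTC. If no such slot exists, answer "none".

Maria in UTC: 10:20-12:50, 13:35-15:45, 16:40-18:20 (add 8h to convert from UTC-8).
Diego in UTC: 09:45-18:30, 18:45-20:00 (add 6h to convert from UTC-6).
Bianca in UTC: 10:10-11:15, 11:35-19:50 (add 6h to convert from UTC-6).
Ximena in UTC: 11:10-16:35, 16:50-20:00 (add 8h to convert from UTC-8).
Lila in UTC: 12:10-14:40, 15:55-20:00 (add 6h to convert from UTC-6).
Aarav in UTC: 12:00-20:00 (add 8h to convert from UTC-8).
Maria ∩ Diego: 10:20-12:50, 13:35-15:45, 16:40-18:20.
Maria ∩ Diego ∩ Bianca: 10:20-11:15, 11:35-12:50, 13:35-15:45, 16:40-18:20.
Maria ∩ Diego ∩ Bianca ∩ Ximena: 11:10-11:15, 11:35-12:50, 13:35-15:45, 16:50-18:20.
Maria ∩ Diego ∩ Bianca ∩ Ximena ∩ Lila: 12:10-12:50, 13:35-14:40, 16:50-18:20.
Maria ∩ Diego ∩ Bianca ∩ Ximena ∩ Lila ∩ Aarav: 12:10-12:50, 13:35-14:40, 16:50-18:20.
So the common availability across everyone is 12:10-12:50, 13:35-14:40, 16:50-18:20.
The last common window of at least 25 minutes is 16:50-18:20; a 25-minute meeting can start as late as 17:55 and still end by 18:20.

17:55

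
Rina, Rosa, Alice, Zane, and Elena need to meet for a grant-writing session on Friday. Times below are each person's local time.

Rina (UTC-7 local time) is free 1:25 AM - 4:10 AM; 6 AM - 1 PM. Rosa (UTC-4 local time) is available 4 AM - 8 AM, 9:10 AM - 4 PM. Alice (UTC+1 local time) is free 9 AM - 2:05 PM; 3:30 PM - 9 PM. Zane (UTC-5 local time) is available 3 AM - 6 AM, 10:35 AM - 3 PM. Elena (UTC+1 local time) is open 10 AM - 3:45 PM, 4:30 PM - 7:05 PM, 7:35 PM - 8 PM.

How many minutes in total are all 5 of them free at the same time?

Rina in UTC: 08:25-11:10, 13:00-20:00 (add 7h to convert from UTC-7).
Rosa in UTC: 08:00-12:00, 13:10-20:00 (add 4h to convert from UTC-4).
Alice in UTC: 08:00-13:05, 14:30-20:00 (subtract 1h to convert from UTC+1).
Zane in UTC: 08:00-11:00, 15:35-20:00 (add 5h to convert from UTC-5).
Elena in UTC: 09:00-14:45, 15:30-18:05, 18:35-19:00 (subtract 1h to convert from UTC+1).
Rina ∩ Rosa: 08:25-11:10, 13:10-20:00.
Rina ∩ Rosa ∩ Alice: 08:25-11:10, 14:30-20:00.
Rina ∩ Rosa ∩ Alice ∩ Zane: 08:25-11:00, 15:35-20:00.
Rina ∩ Rosa ∩ Alice ∩ Zane ∩ Elena: 09:00-11:00, 15:35-18:05, 18:35-19:00.
So the common availability across everyone is 09:00-11:00, 15:35-18:05, 18:35-19:00.
Summing the common windows: 120 + 150 + 25 = 295 minutes.

295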